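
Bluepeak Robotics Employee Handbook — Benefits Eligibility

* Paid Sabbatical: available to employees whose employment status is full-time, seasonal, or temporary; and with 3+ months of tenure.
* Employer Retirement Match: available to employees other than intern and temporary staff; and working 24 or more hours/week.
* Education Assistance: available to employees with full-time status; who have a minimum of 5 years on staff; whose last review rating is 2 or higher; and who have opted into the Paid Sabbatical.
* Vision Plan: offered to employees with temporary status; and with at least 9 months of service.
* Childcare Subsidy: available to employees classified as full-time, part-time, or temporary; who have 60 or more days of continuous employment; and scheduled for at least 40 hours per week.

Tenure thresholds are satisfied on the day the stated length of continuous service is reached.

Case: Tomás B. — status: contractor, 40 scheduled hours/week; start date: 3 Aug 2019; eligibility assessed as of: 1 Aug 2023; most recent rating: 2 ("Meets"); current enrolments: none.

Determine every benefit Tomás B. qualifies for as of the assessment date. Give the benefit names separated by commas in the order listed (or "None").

Service from 3 Aug 2019 to 1 Aug 2023: 1459 days.
Paid Sabbatical — status contractor ✗ (requires full-time, seasonal, or temporary) → not eligible.
Employer Retirement Match — status contractor ✓ (not excluded); 40 hrs/wk ≥ 24 ✓ → eligible.
Education Assistance — status contractor ✗ (requires full-time) → not eligible.
Vision Plan — status contractor ✗ (requires temporary) → not eligible.
Childcare Subsidy — status contractor ✗ (requires full-time, part-time, or temporary) → not eligible.

Employer Retirement Match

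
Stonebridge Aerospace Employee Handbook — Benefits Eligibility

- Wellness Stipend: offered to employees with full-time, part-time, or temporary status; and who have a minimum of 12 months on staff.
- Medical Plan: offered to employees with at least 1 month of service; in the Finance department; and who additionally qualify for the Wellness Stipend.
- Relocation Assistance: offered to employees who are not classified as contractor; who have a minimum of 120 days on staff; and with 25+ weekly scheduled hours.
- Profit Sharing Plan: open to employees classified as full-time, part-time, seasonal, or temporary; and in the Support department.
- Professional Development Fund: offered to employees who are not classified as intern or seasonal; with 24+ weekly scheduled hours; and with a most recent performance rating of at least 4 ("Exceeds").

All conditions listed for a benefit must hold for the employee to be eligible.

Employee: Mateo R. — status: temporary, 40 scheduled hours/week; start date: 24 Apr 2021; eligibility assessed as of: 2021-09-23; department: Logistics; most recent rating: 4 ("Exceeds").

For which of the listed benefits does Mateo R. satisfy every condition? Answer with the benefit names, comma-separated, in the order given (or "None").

Relocation Assistance, Professional Development Fund

Service from 24 Apr 2021 to 2021-09-23: 152 days.
Wellness Stipend — status temporary ✓; service 152 days < 12 months (≈360 days) ✗ → not eligible.
Medical Plan — service 152 days ≥ 1 month (≈30 days) ✓; dept Logistics ✗ → not eligible.
Relocation Assistance — status temporary ✓ (not excluded); service 152 days ≥ 120 days ✓; 40 hrs/wk ≥ 25 ✓ → eligible.
Profit Sharing Plan — status temporary ✓; dept Logistics ✗ → not eligible.
Professional Development Fund — status temporary ✓ (not excluded); 40 hrs/wk ≥ 24 ✓; rating 4 ≥ 4 ✓ → eligible.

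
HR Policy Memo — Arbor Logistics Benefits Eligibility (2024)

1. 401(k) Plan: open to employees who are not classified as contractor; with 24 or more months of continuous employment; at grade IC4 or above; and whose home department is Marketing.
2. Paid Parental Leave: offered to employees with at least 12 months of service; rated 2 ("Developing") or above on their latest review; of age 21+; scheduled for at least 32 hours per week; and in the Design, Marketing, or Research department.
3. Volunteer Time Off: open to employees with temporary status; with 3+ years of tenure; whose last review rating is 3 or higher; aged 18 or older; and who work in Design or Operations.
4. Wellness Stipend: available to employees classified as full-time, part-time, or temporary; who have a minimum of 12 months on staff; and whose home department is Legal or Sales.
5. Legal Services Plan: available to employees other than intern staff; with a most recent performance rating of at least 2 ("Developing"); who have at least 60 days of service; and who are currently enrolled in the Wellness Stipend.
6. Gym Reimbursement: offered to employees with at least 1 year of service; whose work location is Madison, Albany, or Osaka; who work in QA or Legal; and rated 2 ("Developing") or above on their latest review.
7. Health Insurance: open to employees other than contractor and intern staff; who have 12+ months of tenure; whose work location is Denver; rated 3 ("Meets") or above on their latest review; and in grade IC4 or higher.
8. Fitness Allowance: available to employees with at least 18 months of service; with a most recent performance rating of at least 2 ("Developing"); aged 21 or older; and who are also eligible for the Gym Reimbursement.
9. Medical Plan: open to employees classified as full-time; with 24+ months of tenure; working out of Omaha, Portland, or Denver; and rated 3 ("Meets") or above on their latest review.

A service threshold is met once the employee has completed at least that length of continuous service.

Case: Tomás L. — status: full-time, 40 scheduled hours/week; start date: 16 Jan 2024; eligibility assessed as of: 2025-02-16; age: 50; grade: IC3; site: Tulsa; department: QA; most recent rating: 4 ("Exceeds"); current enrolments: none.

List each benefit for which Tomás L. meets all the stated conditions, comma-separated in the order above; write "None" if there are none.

Service from 16 Jan 2024 to 2025-02-16: 397 days.
401(k) Plan — status full-time ✓ (not excluded); service 397 days < 24 months (≈720 days) ✗ → not eligible.
Paid Parental Leave — service 397 days ≥ 12 months (≈360 days) ✓; rating 4 ≥ 2 ✓; age 50 ≥ 21 ✓; 40 hrs/wk ≥ 32 ✓; dept QA ✗ → not eligible.
Volunteer Time Off — status full-time ✗ (requires temporary) → not eligible.
Wellness Stipend — status full-time ✓; service 397 days ≥ 12 months (≈360 days) ✓; dept QA ✗ → not eligible.
Legal Services Plan — status full-time ✓ (not excluded); rating 4 ≥ 2 ✓; service 397 days ≥ 60 days ✓; not enrolled in Wellness Stipend ✗ → not eligible.
Gym Reimbursement — service 397 days ≥ 1 year (≈365 days) ✓; site Tulsa ✗ (not Madison, Albany, or Osaka) → not eligible.
Health Insurance — status full-time ✓ (not excluded); service 397 days ≥ 12 months (≈360 days) ✓; site Tulsa ✗ (not Denver) → not eligible.
Fitness Allowance — service 397 days < 18 months (≈540 days) ✗ → not eligible.
Medical Plan — status full-time ✓; service 397 days < 24 months (≈720 days) ✗ → not eligible.

None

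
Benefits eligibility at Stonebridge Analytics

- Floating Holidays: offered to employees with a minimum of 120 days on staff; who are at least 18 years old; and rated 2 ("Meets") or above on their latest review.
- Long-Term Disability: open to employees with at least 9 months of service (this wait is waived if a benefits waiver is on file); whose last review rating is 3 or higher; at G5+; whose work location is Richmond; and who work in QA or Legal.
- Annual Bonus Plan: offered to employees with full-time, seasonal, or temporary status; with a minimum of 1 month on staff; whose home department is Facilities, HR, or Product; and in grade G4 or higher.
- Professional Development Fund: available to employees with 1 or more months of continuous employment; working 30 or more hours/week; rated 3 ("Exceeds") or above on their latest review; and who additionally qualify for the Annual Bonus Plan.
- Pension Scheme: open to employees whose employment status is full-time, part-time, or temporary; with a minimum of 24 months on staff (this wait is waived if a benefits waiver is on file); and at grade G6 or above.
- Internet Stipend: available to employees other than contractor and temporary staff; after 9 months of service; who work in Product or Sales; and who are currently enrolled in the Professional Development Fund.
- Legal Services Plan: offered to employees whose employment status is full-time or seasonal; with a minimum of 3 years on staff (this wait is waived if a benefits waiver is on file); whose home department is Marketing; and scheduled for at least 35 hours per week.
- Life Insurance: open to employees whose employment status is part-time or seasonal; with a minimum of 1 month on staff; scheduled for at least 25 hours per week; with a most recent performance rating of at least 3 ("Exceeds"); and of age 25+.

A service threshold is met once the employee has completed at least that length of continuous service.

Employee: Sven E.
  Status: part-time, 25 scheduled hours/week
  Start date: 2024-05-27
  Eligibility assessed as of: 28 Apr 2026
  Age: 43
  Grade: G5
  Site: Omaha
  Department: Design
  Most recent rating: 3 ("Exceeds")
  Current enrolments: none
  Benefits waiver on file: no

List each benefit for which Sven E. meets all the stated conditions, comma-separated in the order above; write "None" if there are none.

Floating Holidays, Life Insurance

Service from 2024-05-27 to 28 Apr 2026: 701 days.
Floating Holidays — service 701 days ≥ 120 days ✓; age 43 ≥ 18 ✓; rating 3 ≥ 2 ✓ → eligible.
Long-Term Disability — no waiver, service 701 days ≥ 9 months (≈270 days) ✓; rating 3 ≥ 3 ✓; grade G5 ≥ G5 ✓; site Omaha ✗ (not Richmond) → not eligible.
Annual Bonus Plan — status part-time ✗ (requires full-time, seasonal, or temporary) → not eligible.
Professional Development Fund — service 701 days ≥ 1 month (≈30 days) ✓; 25 hrs/wk < 30 ✗ → not eligible.
Pension Scheme — status part-time ✓; no waiver, service 701 days < 24 months (≈720 days) ✗ → not eligible.
Internet Stipend — status part-time ✓ (not excluded); service 701 days ≥ 9 months (≈270 days) ✓; dept Design ✗ → not eligible.
Legal Services Plan — status part-time ✗ (requires full-time or seasonal) → not eligible.
Life Insurance — status part-time ✓; service 701 days ≥ 1 month (≈30 days) ✓; 25 hrs/wk ≥ 25 ✓; rating 3 ≥ 3 ✓; age 43 ≥ 25 ✓ → eligible.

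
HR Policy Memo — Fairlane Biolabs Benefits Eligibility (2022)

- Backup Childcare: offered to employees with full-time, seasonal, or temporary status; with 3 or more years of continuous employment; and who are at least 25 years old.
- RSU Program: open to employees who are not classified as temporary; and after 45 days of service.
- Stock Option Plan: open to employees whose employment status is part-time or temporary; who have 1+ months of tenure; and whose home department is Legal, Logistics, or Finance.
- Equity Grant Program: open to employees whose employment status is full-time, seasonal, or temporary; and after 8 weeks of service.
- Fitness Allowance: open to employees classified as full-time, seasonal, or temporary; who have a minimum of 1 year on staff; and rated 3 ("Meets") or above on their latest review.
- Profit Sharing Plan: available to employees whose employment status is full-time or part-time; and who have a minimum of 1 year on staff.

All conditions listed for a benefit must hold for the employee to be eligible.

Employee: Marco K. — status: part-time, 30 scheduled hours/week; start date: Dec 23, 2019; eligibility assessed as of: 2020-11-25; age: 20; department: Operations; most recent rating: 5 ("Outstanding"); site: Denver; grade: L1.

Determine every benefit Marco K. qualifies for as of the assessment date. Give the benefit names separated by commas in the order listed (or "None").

RSU Program

Service from Dec 23, 2019 to 2020-11-25: 338 days.
Backup Childcare — status part-time ✗ (requires full-time, seasonal, or temporary) → not eligible.
RSU Program — status part-time ✓ (not excluded); service 338 days ≥ 45 days ✓ → eligible.
Stock Option Plan — status part-time ✓; service 338 days ≥ 1 month (≈30 days) ✓; dept Operations ✗ → not eligible.
Equity Grant Program — status part-time ✗ (requires full-time, seasonal, or temporary) → not eligible.
Fitness Allowance — status part-time ✗ (requires full-time, seasonal, or temporary) → not eligible.
Profit Sharing Plan — status part-time ✓; service 338 days < 1 year (≈365 days) ✗ → not eligible.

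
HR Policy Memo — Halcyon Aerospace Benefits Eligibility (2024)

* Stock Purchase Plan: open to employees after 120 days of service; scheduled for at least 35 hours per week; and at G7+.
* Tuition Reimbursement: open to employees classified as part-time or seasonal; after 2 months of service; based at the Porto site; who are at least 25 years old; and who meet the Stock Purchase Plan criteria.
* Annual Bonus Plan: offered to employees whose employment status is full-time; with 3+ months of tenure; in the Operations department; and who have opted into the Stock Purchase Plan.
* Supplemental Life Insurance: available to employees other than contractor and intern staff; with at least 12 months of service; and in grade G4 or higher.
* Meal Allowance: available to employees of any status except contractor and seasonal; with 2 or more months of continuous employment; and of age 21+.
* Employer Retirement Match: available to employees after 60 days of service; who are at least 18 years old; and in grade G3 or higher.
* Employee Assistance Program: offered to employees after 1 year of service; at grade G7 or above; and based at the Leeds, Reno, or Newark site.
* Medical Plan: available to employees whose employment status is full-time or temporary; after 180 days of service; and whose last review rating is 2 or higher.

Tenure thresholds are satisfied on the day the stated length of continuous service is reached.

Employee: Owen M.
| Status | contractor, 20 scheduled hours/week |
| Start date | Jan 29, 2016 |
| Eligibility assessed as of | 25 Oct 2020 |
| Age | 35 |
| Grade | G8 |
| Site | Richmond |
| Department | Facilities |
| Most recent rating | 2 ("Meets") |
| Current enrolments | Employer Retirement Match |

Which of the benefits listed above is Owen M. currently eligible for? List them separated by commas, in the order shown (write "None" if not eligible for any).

Service from Jan 29, 2016 to 25 Oct 2020: 1731 days.
Stock Purchase Plan — service 1731 days ≥ 120 days ✓; 20 hrs/wk < 35 ✗ → not eligible.
Tuition Reimbursement — status contractor ✗ (requires part-time or seasonal) → not eligible.
Annual Bonus Plan — status contractor ✗ (requires full-time) → not eligible.
Supplemental Life Insurance — status contractor ✗ (excluded) → not eligible.
Meal Allowance — status contractor ✗ (excluded) → not eligible.
Employer Retirement Match — service 1731 days ≥ 60 days ✓; age 35 ≥ 18 ✓; grade G8 ≥ G3 ✓ → eligible.
Employee Assistance Program — service 1731 days ≥ 1 year (≈365 days) ✓; grade G8 ≥ G7 ✓; site Richmond ✗ (not Leeds, Reno, or Newark) → not eligible.
Medical Plan — status contractor ✗ (requires full-time or temporary) → not eligible.

Employer Retirement Match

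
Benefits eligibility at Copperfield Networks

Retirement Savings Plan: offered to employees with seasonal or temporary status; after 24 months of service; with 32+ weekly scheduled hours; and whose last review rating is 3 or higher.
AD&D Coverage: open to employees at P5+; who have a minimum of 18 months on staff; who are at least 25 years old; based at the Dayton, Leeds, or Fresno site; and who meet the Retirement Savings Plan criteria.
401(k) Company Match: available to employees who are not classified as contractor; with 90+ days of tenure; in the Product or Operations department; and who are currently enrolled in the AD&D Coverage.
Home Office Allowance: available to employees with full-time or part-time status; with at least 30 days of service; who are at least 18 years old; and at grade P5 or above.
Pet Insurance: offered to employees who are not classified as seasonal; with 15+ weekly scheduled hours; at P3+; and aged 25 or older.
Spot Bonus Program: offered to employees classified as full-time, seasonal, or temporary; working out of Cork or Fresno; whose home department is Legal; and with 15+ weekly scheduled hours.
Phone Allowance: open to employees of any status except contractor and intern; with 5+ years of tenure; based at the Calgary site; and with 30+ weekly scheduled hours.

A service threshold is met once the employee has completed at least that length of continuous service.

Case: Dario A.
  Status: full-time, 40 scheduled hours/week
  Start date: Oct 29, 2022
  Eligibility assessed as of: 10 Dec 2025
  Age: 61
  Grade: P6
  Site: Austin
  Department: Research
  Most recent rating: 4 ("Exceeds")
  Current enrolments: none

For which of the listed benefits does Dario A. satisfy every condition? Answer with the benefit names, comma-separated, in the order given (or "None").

Home Office Allowance, Pet Insurance

Service from Oct 29, 2022 to 10 Dec 2025: 1138 days.
Retirement Savings Plan — status full-time ✗ (requires seasonal or temporary) → not eligible.
AD&D Coverage — grade P6 ≥ P5 ✓; service 1138 days ≥ 18 months (≈540 days) ✓; age 61 ≥ 25 ✓; site Austin ✗ (not Dayton, Leeds, or Fresno) → not eligible.
401(k) Company Match — status full-time ✓ (not excluded); service 1138 days ≥ 90 days ✓; dept Research ✗ → not eligible.
Home Office Allowance — status full-time ✓; service 1138 days ≥ 30 days ✓; age 61 ≥ 18 ✓; grade P6 ≥ P5 ✓ → eligible.
Pet Insurance — status full-time ✓ (not excluded); 40 hrs/wk ≥ 15 ✓; grade P6 ≥ P3 ✓; age 61 ≥ 25 ✓ → eligible.
Spot Bonus Program — status full-time ✓; site Austin ✗ (not Cork or Fresno) → not eligible.
Phone Allowance — status full-time ✓ (not excluded); service 1138 days < 5 years (≈1825 days) ✗ → not eligible.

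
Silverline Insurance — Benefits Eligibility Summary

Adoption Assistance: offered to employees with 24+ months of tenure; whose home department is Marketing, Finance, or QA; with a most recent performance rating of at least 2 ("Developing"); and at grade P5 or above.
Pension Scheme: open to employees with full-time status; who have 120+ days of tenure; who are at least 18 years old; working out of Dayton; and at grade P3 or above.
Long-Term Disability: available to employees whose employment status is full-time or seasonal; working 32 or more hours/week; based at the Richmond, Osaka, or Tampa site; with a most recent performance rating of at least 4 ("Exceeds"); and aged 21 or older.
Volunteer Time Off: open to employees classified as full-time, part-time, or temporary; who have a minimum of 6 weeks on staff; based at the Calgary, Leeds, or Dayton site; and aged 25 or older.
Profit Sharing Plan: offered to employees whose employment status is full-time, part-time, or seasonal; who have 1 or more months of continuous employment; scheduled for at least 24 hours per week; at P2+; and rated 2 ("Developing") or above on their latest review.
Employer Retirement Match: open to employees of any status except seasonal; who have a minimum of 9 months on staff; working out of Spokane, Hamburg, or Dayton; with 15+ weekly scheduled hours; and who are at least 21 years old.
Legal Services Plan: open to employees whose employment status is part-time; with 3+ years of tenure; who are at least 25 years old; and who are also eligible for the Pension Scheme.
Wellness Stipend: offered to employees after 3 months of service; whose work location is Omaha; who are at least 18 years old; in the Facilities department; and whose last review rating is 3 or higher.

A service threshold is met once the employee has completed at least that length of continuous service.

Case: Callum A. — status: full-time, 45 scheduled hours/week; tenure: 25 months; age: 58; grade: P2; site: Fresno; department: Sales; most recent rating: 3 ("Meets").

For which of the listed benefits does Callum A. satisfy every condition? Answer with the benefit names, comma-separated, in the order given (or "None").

Profit Sharing Plan

Adoption Assistance — service 25 months ≥ 24 months ✓; dept Sales ✗ → not eligible.
Pension Scheme — status full-time ✓; service 25 months ≥ 120 days ✓; age 58 ≥ 18 ✓; site Fresno ✗ (not Dayton) → not eligible.
Long-Term Disability — status full-time ✓; 45 hrs/wk ≥ 32 ✓; site Fresno ✗ (not Richmond, Osaka, or Tampa) → not eligible.
Volunteer Time Off — status full-time ✓; service 25 months ≥ 6 weeks (≈42 days) ✓; site Fresno ✗ (not Calgary, Leeds, or Dayton) → not eligible.
Profit Sharing Plan — status full-time ✓; service 25 months ≥ 1 month ✓; 45 hrs/wk ≥ 24 ✓; grade P2 ≥ P2 ✓; rating 3 ≥ 2 ✓ → eligible.
Employer Retirement Match — status full-time ✓ (not excluded); service 25 months ≥ 9 months ✓; site Fresno ✗ (not Spokane, Hamburg, or Dayton) → not eligible.
Legal Services Plan — status full-time ✗ (requires part-time) → not eligible.
Wellness Stipend — service 25 months ≥ 3 months ✓; site Fresno ✗ (not Omaha) → not eligible.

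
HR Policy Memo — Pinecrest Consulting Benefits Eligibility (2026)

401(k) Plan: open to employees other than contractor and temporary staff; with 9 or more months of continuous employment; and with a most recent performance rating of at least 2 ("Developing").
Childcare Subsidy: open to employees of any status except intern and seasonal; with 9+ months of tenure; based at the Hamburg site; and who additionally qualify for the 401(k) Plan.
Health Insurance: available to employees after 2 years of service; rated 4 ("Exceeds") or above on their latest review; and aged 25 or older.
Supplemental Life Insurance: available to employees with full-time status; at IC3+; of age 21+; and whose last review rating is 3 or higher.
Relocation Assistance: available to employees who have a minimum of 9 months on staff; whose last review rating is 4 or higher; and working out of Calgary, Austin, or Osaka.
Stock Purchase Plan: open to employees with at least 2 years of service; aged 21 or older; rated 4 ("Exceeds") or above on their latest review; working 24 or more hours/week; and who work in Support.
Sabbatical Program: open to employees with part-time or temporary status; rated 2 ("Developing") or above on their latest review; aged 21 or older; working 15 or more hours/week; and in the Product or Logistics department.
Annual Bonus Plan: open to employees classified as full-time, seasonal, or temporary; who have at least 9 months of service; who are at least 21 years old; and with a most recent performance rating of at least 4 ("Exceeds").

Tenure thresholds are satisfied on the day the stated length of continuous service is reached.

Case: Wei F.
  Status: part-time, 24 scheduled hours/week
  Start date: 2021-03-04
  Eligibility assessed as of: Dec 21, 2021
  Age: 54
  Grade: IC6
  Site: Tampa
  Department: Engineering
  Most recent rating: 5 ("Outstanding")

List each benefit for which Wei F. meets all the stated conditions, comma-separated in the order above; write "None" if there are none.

Service from 2021-03-04 to Dec 21, 2021: 292 days.
401(k) Plan — status part-time ✓ (not excluded); service 292 days ≥ 9 months (≈270 days) ✓; rating 5 ≥ 2 ✓ → eligible.
Childcare Subsidy — status part-time ✓ (not excluded); service 292 days ≥ 9 months (≈270 days) ✓; site Tampa ✗ (not Hamburg) → not eligible.
Health Insurance — service 292 days < 2 years (≈730 days) ✗ → not eligible.
Supplemental Life Insurance — status part-time ✗ (requires full-time) → not eligible.
Relocation Assistance — service 292 days ≥ 9 months (≈270 days) ✓; rating 5 ≥ 4 ✓; site Tampa ✗ (not Calgary, Austin, or Osaka) → not eligible.
Stock Purchase Plan — service 292 days < 2 years (≈730 days) ✗ → not eligible.
Sabbatical Program — status part-time ✓; rating 5 ≥ 2 ✓; age 54 ≥ 21 ✓; 24 hrs/wk ≥ 15 ✓; dept Engineering ✗ → not eligible.
Annual Bonus Plan — status part-time ✗ (requires full-time, seasonal, or temporary) → not eligible.

401(k) Plan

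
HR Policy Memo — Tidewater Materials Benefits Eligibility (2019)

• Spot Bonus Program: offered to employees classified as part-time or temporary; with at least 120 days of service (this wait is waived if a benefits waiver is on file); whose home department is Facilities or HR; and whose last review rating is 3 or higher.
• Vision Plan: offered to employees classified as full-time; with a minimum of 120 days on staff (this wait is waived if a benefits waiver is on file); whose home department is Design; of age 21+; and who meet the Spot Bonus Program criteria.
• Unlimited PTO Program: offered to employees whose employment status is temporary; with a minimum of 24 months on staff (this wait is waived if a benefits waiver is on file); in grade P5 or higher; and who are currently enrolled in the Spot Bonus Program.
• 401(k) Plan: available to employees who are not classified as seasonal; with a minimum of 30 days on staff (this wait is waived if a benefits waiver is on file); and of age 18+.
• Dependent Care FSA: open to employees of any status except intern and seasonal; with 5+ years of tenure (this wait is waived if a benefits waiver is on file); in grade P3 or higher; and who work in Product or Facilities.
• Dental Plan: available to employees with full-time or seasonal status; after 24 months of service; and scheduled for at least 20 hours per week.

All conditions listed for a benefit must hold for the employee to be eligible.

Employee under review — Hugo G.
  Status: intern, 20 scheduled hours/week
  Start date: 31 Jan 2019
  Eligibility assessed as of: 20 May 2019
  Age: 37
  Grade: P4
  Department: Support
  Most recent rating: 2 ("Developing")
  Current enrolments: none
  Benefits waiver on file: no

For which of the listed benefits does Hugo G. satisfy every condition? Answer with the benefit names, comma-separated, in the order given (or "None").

401(k) Plan

Service from 31 Jan 2019 to 20 May 2019: 109 days.
Spot Bonus Program — status intern ✗ (requires part-time or temporary) → not eligible.
Vision Plan — status intern ✗ (requires full-time) → not eligible.
Unlimited PTO Program — status intern ✗ (requires temporary) → not eligible.
401(k) Plan — status intern ✓ (not excluded); no waiver, service 109 days ≥ 30 days ✓; age 37 ≥ 18 ✓ → eligible.
Dependent Care FSA — status intern ✗ (excluded) → not eligible.
Dental Plan — status intern ✗ (requires full-time or seasonal) → not eligible.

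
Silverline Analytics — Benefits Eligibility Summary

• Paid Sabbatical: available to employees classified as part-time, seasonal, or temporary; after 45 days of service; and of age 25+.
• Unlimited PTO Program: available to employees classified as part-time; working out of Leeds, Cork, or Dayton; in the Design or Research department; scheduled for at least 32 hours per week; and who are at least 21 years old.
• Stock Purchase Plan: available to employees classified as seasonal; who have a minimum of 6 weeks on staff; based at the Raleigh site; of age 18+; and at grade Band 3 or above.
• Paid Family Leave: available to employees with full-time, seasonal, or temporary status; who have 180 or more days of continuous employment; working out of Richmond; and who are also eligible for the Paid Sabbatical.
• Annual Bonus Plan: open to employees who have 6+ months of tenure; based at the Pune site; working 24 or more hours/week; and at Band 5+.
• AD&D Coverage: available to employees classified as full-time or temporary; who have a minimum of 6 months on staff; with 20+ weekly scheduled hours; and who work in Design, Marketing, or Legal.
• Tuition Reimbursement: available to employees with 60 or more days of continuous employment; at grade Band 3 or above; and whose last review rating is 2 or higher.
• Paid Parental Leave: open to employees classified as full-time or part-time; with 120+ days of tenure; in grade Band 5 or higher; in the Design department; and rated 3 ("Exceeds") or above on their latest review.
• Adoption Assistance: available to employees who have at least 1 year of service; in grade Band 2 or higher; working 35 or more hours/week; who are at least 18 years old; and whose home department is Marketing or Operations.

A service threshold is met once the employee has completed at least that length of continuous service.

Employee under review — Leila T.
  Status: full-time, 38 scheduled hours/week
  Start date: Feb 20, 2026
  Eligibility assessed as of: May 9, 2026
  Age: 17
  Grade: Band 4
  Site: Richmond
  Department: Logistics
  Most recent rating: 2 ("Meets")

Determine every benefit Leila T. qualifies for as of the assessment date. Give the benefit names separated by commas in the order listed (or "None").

Tuition Reimbursement

Service from Feb 20, 2026 to May 9, 2026: 78 days.
Paid Sabbatical — status full-time ✗ (requires part-time, seasonal, or temporary) → not eligible.
Unlimited PTO Program — status full-time ✗ (requires part-time) → not eligible.
Stock Purchase Plan — status full-time ✗ (requires seasonal) → not eligible.
Paid Family Leave — status full-time ✓; service 78 days < 180 days ✗ → not eligible.
Annual Bonus Plan — service 78 days < 6 months (≈180 days) ✗ → not eligible.
AD&D Coverage — status full-time ✓; service 78 days < 6 months (≈180 days) ✗ → not eligible.
Tuition Reimbursement — service 78 days ≥ 60 days ✓; grade Band 4 ≥ Band 3 ✓; rating 2 ≥ 2 ✓ → eligible.
Paid Parental Leave — status full-time ✓; service 78 days < 120 days ✗ → not eligible.
Adoption Assistance — service 78 days < 1 year (≈365 days) ✗ → not eligible.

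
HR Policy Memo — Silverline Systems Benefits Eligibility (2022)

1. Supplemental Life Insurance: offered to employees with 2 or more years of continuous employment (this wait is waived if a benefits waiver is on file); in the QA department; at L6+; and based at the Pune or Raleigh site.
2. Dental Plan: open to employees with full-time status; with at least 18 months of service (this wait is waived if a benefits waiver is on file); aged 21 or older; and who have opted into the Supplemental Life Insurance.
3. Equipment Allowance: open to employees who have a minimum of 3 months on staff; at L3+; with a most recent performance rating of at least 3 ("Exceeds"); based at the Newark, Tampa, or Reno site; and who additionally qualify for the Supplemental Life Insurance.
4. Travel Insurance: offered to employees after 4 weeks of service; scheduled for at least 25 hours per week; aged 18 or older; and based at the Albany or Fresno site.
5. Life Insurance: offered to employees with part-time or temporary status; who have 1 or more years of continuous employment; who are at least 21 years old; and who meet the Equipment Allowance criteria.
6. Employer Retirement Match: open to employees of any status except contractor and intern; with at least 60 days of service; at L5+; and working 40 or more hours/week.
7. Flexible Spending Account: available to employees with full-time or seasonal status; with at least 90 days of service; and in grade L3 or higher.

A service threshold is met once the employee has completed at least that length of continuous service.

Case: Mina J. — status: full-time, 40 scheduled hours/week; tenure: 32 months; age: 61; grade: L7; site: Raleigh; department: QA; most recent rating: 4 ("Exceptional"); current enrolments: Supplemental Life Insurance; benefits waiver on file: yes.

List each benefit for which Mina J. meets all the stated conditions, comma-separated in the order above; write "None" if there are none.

Supplemental Life Insurance — benefits waiver on file ✓; dept QA ✓; grade L7 ≥ L6 ✓; site Raleigh ✓ → eligible.
Dental Plan — status full-time ✓; benefits waiver on file ✓; age 61 ≥ 21 ✓; enrolled in Supplemental Life Insurance ✓ → eligible.
Equipment Allowance — service 32 months ≥ 3 months ✓; grade L7 ≥ L3 ✓; rating 4 ≥ 3 ✓; site Raleigh ✗ (not Newark, Tampa, or Reno) → not eligible.
Travel Insurance — service 32 months ≥ 4 weeks (≈28 days) ✓; 40 hrs/wk ≥ 25 ✓; age 61 ≥ 18 ✓; site Raleigh ✗ (not Albany or Fresno) → not eligible.
Life Insurance — status full-time ✗ (requires part-time or temporary) → not eligible.
Employer Retirement Match — status full-time ✓ (not excluded); service 32 months ≥ 60 days ✓; grade L7 ≥ L5 ✓; 40 hrs/wk ≥ 40 ✓ → eligible.
Flexible Spending Account — status full-time ✓; service 32 months ≥ 90 days ✓; grade L7 ≥ L3 ✓ → eligible.

Supplemental Life Insurance, Dental Plan, Employer Retirement Match, Flexible Spending Account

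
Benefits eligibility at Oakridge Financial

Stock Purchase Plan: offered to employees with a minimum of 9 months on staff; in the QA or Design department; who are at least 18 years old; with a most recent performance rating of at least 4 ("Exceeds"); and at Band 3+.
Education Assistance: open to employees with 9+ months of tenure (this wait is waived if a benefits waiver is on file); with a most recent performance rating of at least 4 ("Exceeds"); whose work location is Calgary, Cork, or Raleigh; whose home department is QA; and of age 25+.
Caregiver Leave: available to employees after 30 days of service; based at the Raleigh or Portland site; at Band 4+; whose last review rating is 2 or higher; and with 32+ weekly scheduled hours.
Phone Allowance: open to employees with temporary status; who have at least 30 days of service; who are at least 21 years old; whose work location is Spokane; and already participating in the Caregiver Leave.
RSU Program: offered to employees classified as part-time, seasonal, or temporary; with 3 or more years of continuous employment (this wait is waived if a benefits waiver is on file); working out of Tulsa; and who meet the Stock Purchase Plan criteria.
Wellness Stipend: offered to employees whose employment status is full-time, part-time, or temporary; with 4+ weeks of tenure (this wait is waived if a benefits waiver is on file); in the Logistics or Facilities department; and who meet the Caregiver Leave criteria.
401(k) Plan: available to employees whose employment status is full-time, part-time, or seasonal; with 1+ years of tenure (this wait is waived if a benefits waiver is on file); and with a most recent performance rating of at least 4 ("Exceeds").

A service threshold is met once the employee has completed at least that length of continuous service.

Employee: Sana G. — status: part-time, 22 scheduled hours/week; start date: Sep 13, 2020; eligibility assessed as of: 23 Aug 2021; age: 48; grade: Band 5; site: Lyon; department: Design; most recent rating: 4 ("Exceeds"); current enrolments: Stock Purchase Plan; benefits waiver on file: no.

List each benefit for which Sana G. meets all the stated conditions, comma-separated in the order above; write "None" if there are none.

Stock Purchase Plan

Service from Sep 13, 2020 to 23 Aug 2021: 344 days.
Stock Purchase Plan — service 344 days ≥ 9 months (≈270 days) ✓; dept Design ✓; age 48 ≥ 18 ✓; rating 4 ≥ 4 ✓; grade Band 5 ≥ Band 3 ✓ → eligible.
Education Assistance — no waiver, service 344 days ≥ 9 months (≈270 days) ✓; rating 4 ≥ 4 ✓; site Lyon ✗ (not Calgary, Cork, or Raleigh) → not eligible.
Caregiver Leave — service 344 days ≥ 30 days ✓; site Lyon ✗ (not Raleigh or Portland) → not eligible.
Phone Allowance — status part-time ✗ (requires temporary) → not eligible.
RSU Program — status part-time ✓; no waiver, service 344 days < 3 years (≈1095 days) ✗ → not eligible.
Wellness Stipend — status part-time ✓; no waiver, service 344 days ≥ 4 weeks (≈28 days) ✓; dept Design ✗ → not eligible.
401(k) Plan — status part-time ✓; no waiver, service 344 days < 1 year (≈365 days) ✗ → not eligible.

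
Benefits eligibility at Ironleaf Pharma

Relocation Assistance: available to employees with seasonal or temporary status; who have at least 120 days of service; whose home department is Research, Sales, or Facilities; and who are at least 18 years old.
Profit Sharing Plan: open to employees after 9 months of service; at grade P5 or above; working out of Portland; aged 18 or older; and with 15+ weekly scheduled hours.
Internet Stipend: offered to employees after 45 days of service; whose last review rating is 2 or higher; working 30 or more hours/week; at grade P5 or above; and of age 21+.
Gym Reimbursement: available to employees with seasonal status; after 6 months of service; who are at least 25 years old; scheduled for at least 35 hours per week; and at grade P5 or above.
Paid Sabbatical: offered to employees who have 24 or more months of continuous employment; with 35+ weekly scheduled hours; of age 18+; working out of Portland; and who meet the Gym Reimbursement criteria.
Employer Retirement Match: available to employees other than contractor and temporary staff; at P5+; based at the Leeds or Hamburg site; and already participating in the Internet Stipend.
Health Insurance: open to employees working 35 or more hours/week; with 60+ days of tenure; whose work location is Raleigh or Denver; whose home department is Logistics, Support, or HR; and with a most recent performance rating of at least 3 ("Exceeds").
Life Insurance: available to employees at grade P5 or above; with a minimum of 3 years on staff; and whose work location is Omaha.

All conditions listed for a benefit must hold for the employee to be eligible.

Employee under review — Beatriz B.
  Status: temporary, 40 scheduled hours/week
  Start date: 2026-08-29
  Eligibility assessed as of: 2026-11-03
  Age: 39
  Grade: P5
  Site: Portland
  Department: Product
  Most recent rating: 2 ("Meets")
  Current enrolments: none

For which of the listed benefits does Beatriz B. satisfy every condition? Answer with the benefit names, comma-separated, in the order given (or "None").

Internet Stipend

Service from 2026-08-29 to 2026-11-03: 66 days.
Relocation Assistance — status temporary ✓; service 66 days < 120 days ✗ → not eligible.
Profit Sharing Plan — service 66 days < 9 months (≈270 days) ✗ → not eligible.
Internet Stipend — service 66 days ≥ 45 days ✓; rating 2 ≥ 2 ✓; 40 hrs/wk ≥ 30 ✓; grade P5 ≥ P5 ✓; age 39 ≥ 21 ✓ → eligible.
Gym Reimbursement — status temporary ✗ (requires seasonal) → not eligible.
Paid Sabbatical — service 66 days < 24 months (≈720 days) ✗ → not eligible.
Employer Retirement Match — status temporary ✗ (excluded) → not eligible.
Health Insurance — 40 hrs/wk ≥ 35 ✓; service 66 days ≥ 60 days ✓; site Portland ✗ (not Raleigh or Denver) → not eligible.
Life Insurance — grade P5 ≥ P5 ✓; service 66 days < 3 years (≈1095 days) ✗ → not eligible.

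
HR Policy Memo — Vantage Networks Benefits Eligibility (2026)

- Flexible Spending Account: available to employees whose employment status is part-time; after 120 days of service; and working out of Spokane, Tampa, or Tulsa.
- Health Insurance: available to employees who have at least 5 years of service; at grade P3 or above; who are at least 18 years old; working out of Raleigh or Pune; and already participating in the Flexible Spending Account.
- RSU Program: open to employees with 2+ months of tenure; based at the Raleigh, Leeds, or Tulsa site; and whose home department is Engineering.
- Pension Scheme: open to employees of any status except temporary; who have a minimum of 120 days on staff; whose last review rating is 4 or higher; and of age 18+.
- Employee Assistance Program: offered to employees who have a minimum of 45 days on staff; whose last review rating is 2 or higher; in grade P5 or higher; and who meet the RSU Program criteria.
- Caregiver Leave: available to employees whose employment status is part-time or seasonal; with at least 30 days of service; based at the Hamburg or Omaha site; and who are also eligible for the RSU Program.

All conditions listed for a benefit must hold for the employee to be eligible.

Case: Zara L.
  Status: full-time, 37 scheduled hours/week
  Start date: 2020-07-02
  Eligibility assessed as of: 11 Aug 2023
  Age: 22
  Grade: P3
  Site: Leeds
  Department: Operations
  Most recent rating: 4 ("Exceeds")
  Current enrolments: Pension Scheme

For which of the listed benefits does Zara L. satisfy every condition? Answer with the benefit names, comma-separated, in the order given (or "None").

Service from 2020-07-02 to 11 Aug 2023: 1135 days.
Flexible Spending Account — status full-time ✗ (requires part-time) → not eligible.
Health Insurance — service 1135 days < 5 years (≈1825 days) ✗ → not eligible.
RSU Program — service 1135 days ≥ 2 months (≈60 days) ✓; site Leeds ✓; dept Operations ✗ → not eligible.
Pension Scheme — status full-time ✓ (not excluded); service 1135 days ≥ 120 days ✓; rating 4 ≥ 4 ✓; age 22 ≥ 18 ✓ → eligible.
Employee Assistance Program — service 1135 days ≥ 45 days ✓; rating 4 ≥ 2 ✓; grade P3 < P5 ✗ → not eligible.
Caregiver Leave — status full-time ✗ (requires part-time or seasonal) → not eligible.

Pension Scheme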